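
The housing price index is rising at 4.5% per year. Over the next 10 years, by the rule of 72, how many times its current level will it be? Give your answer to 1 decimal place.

Doubles every ≈ 16.00 years (72/4.5).
10 years is 0.63 doublings; 2^0.63 ≈ 1.5×.

around 1.5 times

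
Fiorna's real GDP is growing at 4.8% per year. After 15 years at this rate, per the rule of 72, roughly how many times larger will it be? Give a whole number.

Doubling time ≈ 72/4.8 = 15.00 years.
15/15.00 ≈ 1 doubling, so about 2^1 = 2×.

2 times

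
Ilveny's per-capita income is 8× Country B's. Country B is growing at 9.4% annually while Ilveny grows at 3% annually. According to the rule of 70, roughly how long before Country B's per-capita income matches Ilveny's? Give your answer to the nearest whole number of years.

≈ 33 years

What matters is the difference: 6.4 pp.
Rule of 70 on the gap: the ratio halves every 70/6.4 ≈ 10.94 years.
An 8× gap closes after 3 halvings: 3 × 10.94 ≈ 33 years.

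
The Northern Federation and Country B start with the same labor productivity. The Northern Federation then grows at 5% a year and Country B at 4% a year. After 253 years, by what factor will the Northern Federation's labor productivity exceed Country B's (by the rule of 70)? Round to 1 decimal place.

Rate gap = 5% − 4% = 1 point.
The ratio doubles every 70/1 ≈ 70.00 years.
253/70.00 ≈ 3.61 doublings → ratio ≈ 2^3.61 ≈ 12.2.

≈ 12.2 times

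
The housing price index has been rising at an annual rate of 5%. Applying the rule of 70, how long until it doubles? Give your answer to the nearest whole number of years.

At 5%, doubling takes about 70/5 = 14.00 years.

14 years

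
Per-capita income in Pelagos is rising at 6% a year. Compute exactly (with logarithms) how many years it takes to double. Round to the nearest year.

12 years

t = ln(2) / ln(1 + 0.06) = 0.6931 / 0.058269 ≈ 11.89.
≈ 12 years.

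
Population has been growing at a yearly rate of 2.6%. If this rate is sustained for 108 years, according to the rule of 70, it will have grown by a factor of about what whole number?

16 times

Doubling time ≈ 70/2.6 = 26.92 years.
108/26.92 ≈ 4 doublings, so about 2^4 = 16×.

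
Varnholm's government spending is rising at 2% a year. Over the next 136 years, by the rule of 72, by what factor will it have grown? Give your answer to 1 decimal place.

Doubles every ≈ 36.00 years (72/2).
136 years is 3.78 doublings; 2^3.78 ≈ 13.7×.

about 13.7 times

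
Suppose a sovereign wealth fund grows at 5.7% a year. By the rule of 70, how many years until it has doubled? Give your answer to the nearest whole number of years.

12 years

Doubling time ≈ 70 / 5.7 = 12.28 years.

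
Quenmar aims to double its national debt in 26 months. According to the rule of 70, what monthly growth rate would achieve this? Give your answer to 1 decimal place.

70 / 26 ≈ 2.69, so about 2.7% per month.

approximately 2.7%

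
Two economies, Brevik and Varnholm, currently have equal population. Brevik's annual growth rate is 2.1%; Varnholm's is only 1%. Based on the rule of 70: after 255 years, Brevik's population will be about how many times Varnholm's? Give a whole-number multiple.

Only the 1.1-point difference matters.
70/1.1 ≈ 63.64 years per doubling of the ratio; 255 years gives 4.01 doublings, so ≈ 16×.

about 16 times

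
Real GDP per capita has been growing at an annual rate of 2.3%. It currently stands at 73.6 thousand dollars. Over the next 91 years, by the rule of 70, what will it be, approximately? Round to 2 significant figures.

Doubling time ≈ 70/2.3 = 30.43 years.
91 years is 91/30.43 ≈ 2.99 doublings, a factor of 2^2.99 ≈ 7.94.
73.6 × 7.94 ≈ 580 thousand dollars.

around 580 thousand dollars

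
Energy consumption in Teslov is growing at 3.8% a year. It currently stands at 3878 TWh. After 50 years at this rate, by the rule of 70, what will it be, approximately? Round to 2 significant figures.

Doubling time ≈ 70/3.8 = 18.42 years.
50 years is 50/18.42 ≈ 2.71 doublings, a factor of 2^2.71 ≈ 6.54.
3878 × 6.54 ≈ 25000 TWh.

roughly 25000 TWh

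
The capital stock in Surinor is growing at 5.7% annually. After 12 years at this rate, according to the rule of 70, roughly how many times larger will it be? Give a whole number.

Doubling time ≈ 70/5.7 = 12.28 years.
12/12.28 ≈ 1 doubling, so about 2^1 = 2×.

roughly 2 times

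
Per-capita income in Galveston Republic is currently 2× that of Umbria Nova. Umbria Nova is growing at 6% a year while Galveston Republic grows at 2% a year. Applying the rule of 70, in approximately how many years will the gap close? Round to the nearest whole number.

Umbria Nova gains on Galveston Republic at 6% − 2% = 4 points a year.
At that relative rate the gap halves every 70/4 ≈ 17.50 years.
A 2× gap closes after 1 halving: 1 × 17.50 ≈ 18 years.

18 years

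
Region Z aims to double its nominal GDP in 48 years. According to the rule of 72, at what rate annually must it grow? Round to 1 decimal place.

72 / 48 ≈ 1.50, so about 1.5% annually.

approximately 1.5%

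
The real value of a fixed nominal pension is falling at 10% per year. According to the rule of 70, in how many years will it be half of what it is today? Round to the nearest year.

The rule works in reverse for decay: 70/10 ≈ 7.00 years to halve.

roughly 7 years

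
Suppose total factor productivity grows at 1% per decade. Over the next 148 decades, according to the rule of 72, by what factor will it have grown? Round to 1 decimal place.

Doubles every ≈ 72.00 decades (72/1).
148 decades is 2.06 doublings; 2^2.06 ≈ 4.2×.

around 4.2 times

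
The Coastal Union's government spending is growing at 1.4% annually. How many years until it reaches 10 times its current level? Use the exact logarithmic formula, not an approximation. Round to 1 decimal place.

t = ln(10) / ln(1 + 0.014) = 2.3026 / 0.013903 ≈ 165.62.

165.6 years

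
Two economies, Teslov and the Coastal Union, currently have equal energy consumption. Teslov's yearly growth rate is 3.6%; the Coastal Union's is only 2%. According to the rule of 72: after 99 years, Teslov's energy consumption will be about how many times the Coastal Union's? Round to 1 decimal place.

Rate gap = 3.6% − 2% = 1.6 points.
The ratio doubles every 72/1.6 ≈ 45.00 years.
99/45.00 ≈ 2.20 doublings → ratio ≈ 2^2.20 ≈ 4.6.

around 4.6 times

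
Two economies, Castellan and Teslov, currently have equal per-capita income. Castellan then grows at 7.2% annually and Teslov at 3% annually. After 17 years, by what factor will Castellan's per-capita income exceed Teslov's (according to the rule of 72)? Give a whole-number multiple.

2 times

Rate gap = 7.2% − 3% = 4.2 points.
The ratio doubles every 72/4.2 ≈ 17.14 years.
17/17.14 ≈ 0.99 doublings → ratio ≈ 2^0.99 ≈ 2.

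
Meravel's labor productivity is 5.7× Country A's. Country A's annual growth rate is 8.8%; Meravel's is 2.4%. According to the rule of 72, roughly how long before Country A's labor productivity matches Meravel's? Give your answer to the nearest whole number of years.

Country A gains on Meravel at 8.8% − 2.4% = 6.4 points a year.
At that relative rate the gap halves every 72/6.4 ≈ 11.25 years.
A 5.7× gap takes log₂(5.7) ≈ 2.51 halvings to close: 2.51 × 11.25 ≈ 28 years.

≈ 28 years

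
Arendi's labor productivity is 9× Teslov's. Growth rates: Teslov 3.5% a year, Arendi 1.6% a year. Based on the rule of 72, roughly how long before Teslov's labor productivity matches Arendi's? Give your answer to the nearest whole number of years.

120 years

What matters is the difference: 1.9 pp.
Rule of 72 on the gap: the ratio halves every 72/1.9 ≈ 37.89 years.
A 9× gap takes log₂(9) ≈ 3.17 halvings to close: 3.17 × 37.89 ≈ 120 years.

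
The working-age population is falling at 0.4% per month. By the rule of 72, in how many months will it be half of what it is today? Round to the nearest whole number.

Falling at 0.4%, it halves about every 72/0.4 = 180.00 months.

approximately 180 months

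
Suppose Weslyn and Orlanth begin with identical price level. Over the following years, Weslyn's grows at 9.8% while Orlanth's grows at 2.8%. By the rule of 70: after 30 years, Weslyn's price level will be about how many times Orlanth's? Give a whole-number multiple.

Rate gap = 9.8% − 2.8% = 7 points.
The ratio doubles every 70/7 ≈ 10.00 years.
30/10.00 ≈ 3.00 doublings → ratio ≈ 2^3.00 ≈ 8.

about 8 times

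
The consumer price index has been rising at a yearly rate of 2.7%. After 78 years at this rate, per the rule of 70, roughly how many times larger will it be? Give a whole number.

At 2.7% one doubling takes ≈ 25.93 years; 78 years is 3 of them, so ×8.

≈ 8 times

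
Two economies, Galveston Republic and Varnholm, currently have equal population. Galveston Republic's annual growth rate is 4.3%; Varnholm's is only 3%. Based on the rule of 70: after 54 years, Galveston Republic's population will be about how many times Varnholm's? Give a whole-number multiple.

around 2 times

Rate gap = 4.3% − 3% = 1.3 points.
The ratio doubles every 70/1.3 ≈ 53.85 years.
54/53.85 ≈ 1.00 doublings → ratio ≈ 2^1.00 ≈ 2.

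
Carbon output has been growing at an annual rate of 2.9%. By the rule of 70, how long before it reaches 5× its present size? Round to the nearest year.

Doubling time ≈ 70/2.9 = 24.14 years.
Reaching 5× takes log₂(5) ≈ 2.32 doublings.
2.32 × 24.14 ≈ 56 years.

≈ 56 years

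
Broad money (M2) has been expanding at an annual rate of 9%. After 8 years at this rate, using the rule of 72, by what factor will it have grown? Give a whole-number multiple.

roughly 2 times

72/9 ≈ 8.00 years per doubling.
8 years fits 1 doubling: 2^1 = 2.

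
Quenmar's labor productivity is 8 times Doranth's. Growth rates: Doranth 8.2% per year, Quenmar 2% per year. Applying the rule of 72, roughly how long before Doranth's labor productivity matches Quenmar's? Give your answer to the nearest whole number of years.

What matters is the difference: 6.2 pp.
Rule of 72 on the gap: the ratio halves every 72/6.2 ≈ 11.61 years.
An 8 times gap closes after 3 halvings: 3 × 11.61 ≈ 35 years.

around 35 years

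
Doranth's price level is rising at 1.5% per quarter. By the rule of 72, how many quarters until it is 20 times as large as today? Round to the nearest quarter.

One doubling takes 72/1.5 = 48.00 quarters.
20× is log₂ 20 ≈ 4.32 doublings, so ≈ 4.32 × 48.00 = 207 quarters.

≈ 207 quarters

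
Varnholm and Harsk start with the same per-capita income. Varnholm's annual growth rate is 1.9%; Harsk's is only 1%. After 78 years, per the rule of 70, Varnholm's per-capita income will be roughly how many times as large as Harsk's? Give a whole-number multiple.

Only the 0.9-point difference matters.
70/0.9 ≈ 77.78 years per doubling of the ratio; 78 years gives 1.00 doublings, so ≈ 2×.

≈ 2 times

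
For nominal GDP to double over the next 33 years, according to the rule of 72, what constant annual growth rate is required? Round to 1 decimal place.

72 / 33 ≈ 2.18, so about 2.2% a year.

around 2.2%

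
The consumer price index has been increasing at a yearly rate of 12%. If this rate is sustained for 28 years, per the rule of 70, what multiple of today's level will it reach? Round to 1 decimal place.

approximately 27.9 times

Doubles every ≈ 5.83 years (70/12).
28 years is 4.80 doublings; 2^4.80 ≈ 27.9×.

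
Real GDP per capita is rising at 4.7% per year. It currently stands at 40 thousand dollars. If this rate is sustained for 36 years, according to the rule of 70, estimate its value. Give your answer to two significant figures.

Doubling time ≈ 70/4.7 = 14.89 years.
36 years is 36/14.89 ≈ 2.42 doublings, a factor of 2^2.42 ≈ 5.35.
40 × 5.35 ≈ 210 thousand dollars.

210 thousand dollars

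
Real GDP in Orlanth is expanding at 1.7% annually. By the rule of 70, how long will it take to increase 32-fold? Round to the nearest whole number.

One doubling takes 70/1.7 = 41.18 years.
32× is 5 doublings, so 5 × 41.18 ≈ 206 years.

around 206 years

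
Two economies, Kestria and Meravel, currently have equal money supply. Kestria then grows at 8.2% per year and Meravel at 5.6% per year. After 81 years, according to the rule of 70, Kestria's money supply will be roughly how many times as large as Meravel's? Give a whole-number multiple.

Kestria pulls ahead at 2.6 pp per year, so the ratio doubles every 70/2.6 ≈ 26.92 years.
In 81 years that's 3.01 doublings: 2^3.01 ≈ 8.

approximately 8 times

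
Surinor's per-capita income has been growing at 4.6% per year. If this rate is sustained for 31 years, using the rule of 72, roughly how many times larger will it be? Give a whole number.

approximately 4 times

Doubling time ≈ 72/4.6 = 15.65 years.
31/15.65 ≈ 2 doublings, so about 2^2 = 4×.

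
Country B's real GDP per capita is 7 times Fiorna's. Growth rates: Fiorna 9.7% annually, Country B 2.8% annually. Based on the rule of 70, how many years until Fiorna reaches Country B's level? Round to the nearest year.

Fiorna gains on Country B at 9.7% − 2.8% = 6.9 points a year.
At that relative rate the gap halves every 70/6.9 ≈ 10.14 years.
A 7 times gap takes log₂(7) ≈ 2.81 halvings to close: 2.81 × 10.14 ≈ 28 years.

approximately 28 years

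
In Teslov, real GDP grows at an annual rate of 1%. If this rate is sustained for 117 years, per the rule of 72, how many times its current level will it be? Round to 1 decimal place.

about 3.1 times

Doubles every ≈ 72.00 years (72/1).
117 years is 1.63 doublings; 2^1.63 ≈ 3.1×.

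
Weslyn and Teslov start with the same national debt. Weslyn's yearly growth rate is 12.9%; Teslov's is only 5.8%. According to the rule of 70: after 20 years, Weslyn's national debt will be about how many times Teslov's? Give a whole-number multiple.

4 times

Weslyn pulls ahead at 7.1 pp per year, so the ratio doubles every 70/7.1 ≈ 9.86 years.
In 20 years that's 2.03 doublings: 2^2.03 ≈ 4.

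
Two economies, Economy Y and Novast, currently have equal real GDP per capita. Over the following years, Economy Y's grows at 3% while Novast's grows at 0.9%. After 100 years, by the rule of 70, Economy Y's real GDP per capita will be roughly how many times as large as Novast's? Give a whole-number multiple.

8 times

Rate gap = 3% − 0.9% = 2.1 points.
The ratio doubles every 70/2.1 ≈ 33.33 years.
100/33.33 ≈ 3.00 doublings → ratio ≈ 2^3.00 ≈ 8.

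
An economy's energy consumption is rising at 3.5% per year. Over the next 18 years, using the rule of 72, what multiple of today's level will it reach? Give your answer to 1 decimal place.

Doubles every ≈ 20.57 years (72/3.5).
18 years is 0.88 doublings; 2^0.88 ≈ 1.8×.

approximately 1.8 times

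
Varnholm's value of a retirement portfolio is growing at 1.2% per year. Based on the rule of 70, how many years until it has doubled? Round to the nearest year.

At 1.2%, doubling takes about 70/1.2 = 58.33 years.

roughly 58 years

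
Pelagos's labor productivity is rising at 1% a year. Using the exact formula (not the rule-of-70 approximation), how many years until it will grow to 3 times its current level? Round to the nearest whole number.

110 years

t = ln(3) / ln(1 + 0.01) = 1.0986 / 0.009950 ≈ 110.41.
≈ 110 years.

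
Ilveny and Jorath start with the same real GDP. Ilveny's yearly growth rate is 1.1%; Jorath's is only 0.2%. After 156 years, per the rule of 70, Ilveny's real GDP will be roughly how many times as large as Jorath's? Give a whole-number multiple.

Rate gap = 1.1% − 0.2% = 0.9 points.
The ratio doubles every 70/0.9 ≈ 77.78 years.
156/77.78 ≈ 2.01 doublings → ratio ≈ 2^2.01 ≈ 4.

4 times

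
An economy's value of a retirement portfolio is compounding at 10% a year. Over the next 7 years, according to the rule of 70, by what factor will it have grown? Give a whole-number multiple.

70/10 ≈ 7.00 years per doubling.
7 years fits 1 doubling: 2^1 = 2.

around 2 times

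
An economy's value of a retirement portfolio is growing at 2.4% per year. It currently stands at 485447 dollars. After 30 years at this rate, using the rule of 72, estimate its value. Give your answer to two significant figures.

about 970000 dollars

Doubling time ≈ 72/2.4 = 30.00 years.
30 years is 30/30.00 ≈ 1.00 doublings, a factor of 2^1.00 ≈ 2.00.
485447 × 2.00 ≈ 970000 dollars.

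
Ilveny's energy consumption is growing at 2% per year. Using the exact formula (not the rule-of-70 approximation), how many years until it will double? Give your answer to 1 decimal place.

35.0 years

t = ln(2) / ln(1 + 0.02) = 0.6931 / 0.019803 ≈ 35.00.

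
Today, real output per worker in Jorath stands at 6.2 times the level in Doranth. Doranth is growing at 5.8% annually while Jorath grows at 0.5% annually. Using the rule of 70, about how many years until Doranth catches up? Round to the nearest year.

What matters is the difference: 5.3 pp.
Rule of 70 on the gap: the ratio halves every 70/5.3 ≈ 13.21 years.
A 6.2 times gap takes log₂(6.2) ≈ 2.63 halvings to close: 2.63 × 13.21 ≈ 35 years.

35 years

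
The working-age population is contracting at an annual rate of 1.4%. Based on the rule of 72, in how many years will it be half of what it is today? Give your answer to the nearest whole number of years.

51 years

The rule works in reverse for decay: 72/1.4 ≈ 51.43 years to halve.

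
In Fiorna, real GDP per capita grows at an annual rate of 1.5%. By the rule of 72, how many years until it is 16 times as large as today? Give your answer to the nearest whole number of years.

At 1.5% it doubles every 72/1.5 ≈ 48.00 years.
16 = 2^4, so 4 doublings → 192 years.

around 192 years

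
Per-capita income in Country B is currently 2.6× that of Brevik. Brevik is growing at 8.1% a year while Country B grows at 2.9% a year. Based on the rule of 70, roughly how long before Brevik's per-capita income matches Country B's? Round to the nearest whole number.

The growth-rate gap is 8.1% − 2.9% = 5.2 percentage points.
So the ratio between them halves every 70/5.2 ≈ 13.46 years.
A 2.6× gap takes log₂(2.6) ≈ 1.38 halvings to close: 1.38 × 13.46 ≈ 19 years.

roughly 19 years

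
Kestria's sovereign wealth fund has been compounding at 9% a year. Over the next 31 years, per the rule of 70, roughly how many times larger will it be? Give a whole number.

around 16 times

Doubling time ≈ 70/9 = 7.78 years.
31/7.78 ≈ 4 doublings, so about 2^4 = 16×.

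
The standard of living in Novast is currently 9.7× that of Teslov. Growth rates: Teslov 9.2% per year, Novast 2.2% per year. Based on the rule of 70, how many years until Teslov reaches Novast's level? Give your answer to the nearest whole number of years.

≈ 33 years

What matters is the difference: 7 pp.
Rule of 70 on the gap: the ratio halves every 70/7 ≈ 10.00 years.
A 9.7× gap takes log₂(9.7) ≈ 3.28 halvings to close: 3.28 × 10.00 ≈ 33 years.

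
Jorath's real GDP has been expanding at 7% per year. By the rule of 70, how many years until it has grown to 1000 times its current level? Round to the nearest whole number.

At 7% it doubles every 70/7 ≈ 10.00 years.
1000× is log₂ 1000 ≈ 9.97 doublings, so ≈ 9.97 × 10.00 = 100 years.

100 years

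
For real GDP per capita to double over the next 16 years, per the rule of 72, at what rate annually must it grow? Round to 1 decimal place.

approximately 4.5%

72 / 16 ≈ 4.50, so about 4.5% annually.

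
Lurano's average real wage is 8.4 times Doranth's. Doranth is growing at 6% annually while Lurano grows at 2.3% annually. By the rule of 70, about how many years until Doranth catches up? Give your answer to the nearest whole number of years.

about 58 years

The growth-rate gap is 6% − 2.3% = 3.7 percentage points.
So the ratio between them halves every 70/3.7 ≈ 18.92 years.
An 8.4 times gap takes log₂(8.4) ≈ 3.07 halvings to close: 3.07 × 18.92 ≈ 58 years.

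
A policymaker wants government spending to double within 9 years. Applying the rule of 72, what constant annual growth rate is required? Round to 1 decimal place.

8.0%

72 / 9 ≈ 8.00, so about 8.0% annually.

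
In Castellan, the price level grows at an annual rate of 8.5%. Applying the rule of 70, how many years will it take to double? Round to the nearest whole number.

Doubling time ≈ 70 / 8.5 = 8.24 years.

roughly 8 years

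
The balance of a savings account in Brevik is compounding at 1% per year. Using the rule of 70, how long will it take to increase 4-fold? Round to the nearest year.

around 140 years

Doubling time ≈ 70/1 = 70.00 years.
4 = 2^2, so 2 doublings → 140 years.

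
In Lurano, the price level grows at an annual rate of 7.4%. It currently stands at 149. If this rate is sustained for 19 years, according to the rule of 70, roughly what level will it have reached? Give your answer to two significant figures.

It doubles every 70/7.4 ≈ 9.46 years, so 19 years is 2.01 doublings.
2^2.01 ≈ 4.03; 149 × 4.03 ≈ 600.

600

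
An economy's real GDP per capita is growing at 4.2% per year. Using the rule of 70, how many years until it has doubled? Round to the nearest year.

70/4.2 ≈ 16.67, so it doubles roughly every 17 years.

roughly 17 years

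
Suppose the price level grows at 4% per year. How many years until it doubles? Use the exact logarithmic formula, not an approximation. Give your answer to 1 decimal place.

17.7 years

t = ln(2) / ln(1 + 0.04) = 0.6931 / 0.039221 ≈ 17.67.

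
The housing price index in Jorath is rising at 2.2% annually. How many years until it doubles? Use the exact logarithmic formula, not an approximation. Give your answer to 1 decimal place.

t = ln(2) / ln(1 + 0.022) = 0.6931 / 0.021761 ≈ 31.85.

31.9 years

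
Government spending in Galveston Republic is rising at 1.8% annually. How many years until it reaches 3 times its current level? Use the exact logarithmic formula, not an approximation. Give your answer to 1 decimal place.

61.6 years

t = ln(3) / ln(1 + 0.018) = 1.0986 / 0.017840 ≈ 61.58.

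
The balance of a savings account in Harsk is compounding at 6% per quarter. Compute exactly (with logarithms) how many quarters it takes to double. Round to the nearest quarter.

12 quarters

t = ln(2) / ln(1 + 0.06) = 0.6931 / 0.058269 ≈ 11.89.
≈ 12 quarters.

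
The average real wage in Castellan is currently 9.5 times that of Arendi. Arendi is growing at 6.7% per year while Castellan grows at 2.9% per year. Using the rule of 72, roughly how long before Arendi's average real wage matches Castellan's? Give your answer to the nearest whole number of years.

≈ 62 years

Arendi gains on Castellan at 6.7% − 2.9% = 3.8 points a year.
At that relative rate the gap halves every 72/3.8 ≈ 18.95 years.
A 9.5 times gap takes log₂(9.5) ≈ 3.25 halvings to close: 3.25 × 18.95 ≈ 62 years.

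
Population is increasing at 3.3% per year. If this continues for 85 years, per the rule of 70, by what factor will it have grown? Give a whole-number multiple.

70/3.3 ≈ 21.21 years per doubling.
85 years fits 4 doublings: 2^4 = 16.

≈ 16 times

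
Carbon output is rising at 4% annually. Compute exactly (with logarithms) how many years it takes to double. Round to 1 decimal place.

t = ln(2) / ln(1 + 0.04) = 0.6931 / 0.039221 ≈ 17.67.

17.7 years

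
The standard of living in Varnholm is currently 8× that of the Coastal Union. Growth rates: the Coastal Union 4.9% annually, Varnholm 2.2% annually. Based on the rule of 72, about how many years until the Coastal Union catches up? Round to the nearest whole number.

about 80 years

The growth-rate gap is 4.9% − 2.2% = 2.7 percentage points.
So the ratio between them halves every 72/2.7 ≈ 26.67 years.
An 8× gap closes after 3 halvings: 3 × 26.67 ≈ 80 years.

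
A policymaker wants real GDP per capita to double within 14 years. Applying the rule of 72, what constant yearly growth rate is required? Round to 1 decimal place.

72 / 14 ≈ 5.14, so about 5.1% per year.

5.1%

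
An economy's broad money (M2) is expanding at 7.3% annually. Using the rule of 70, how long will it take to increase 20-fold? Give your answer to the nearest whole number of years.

roughly 41 years

One doubling takes 70/7.3 = 9.59 years.
Reaching 20× takes log₂(20) ≈ 4.32 doublings.
4.32 × 9.59 ≈ 41 years.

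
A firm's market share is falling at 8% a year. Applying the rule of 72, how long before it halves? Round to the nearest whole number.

around 9 years

The rule works in reverse for decay: 72/8 ≈ 9.00 years to halve.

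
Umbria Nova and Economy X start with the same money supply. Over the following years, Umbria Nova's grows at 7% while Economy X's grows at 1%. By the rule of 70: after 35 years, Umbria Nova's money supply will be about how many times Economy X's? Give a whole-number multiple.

approximately 8 times

Umbria Nova pulls ahead at 6 pp per year, so the ratio doubles every 70/6 ≈ 11.67 years.
In 35 years that's 3.00 doublings: 2^3.00 ≈ 8.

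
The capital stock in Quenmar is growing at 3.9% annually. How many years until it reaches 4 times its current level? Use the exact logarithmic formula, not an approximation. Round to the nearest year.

t = ln(4) / ln(1 + 0.039) = 1.3863 / 0.038259 ≈ 36.23.
≈ 36 years.

36 years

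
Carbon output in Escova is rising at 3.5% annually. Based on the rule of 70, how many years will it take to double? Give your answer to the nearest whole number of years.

70/3.5 ≈ 20.00, so it doubles roughly every 20 years.

around 20 years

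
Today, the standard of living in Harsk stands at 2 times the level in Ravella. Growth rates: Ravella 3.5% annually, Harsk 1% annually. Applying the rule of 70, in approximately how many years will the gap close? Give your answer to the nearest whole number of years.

approximately 28 years

Ravella gains on Harsk at 3.5% − 1% = 2.5 points a year.
At that relative rate the gap halves every 70/2.5 ≈ 28.00 years.
A 2 times gap closes after 1 halving: 1 × 28.00 ≈ 28 years.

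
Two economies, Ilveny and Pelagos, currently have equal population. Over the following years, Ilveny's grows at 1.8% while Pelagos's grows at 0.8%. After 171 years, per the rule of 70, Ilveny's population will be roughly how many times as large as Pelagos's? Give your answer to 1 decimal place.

about 5.4 times

Only the 1-point difference matters.
70/1 ≈ 70.00 years per doubling of the ratio; 171 years gives 2.44 doublings, so ≈ 5.4×.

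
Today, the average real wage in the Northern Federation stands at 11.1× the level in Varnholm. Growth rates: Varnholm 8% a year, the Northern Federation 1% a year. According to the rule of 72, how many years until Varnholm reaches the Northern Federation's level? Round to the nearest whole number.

roughly 36 years

The growth-rate gap is 8% − 1% = 7 percentage points.
So the ratio between them halves every 72/7 ≈ 10.29 years.
An 11.1× gap takes log₂(11.1) ≈ 3.47 halvings to close: 3.47 × 10.29 ≈ 36 years.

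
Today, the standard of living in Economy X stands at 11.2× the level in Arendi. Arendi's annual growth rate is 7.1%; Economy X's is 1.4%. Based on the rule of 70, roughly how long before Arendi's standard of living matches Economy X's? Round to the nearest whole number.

The growth-rate gap is 7.1% − 1.4% = 5.7 percentage points.
So the ratio between them halves every 70/5.7 ≈ 12.28 years.
An 11.2× gap takes log₂(11.2) ≈ 3.49 halvings to close: 3.49 × 12.28 ≈ 43 years.

around 43 years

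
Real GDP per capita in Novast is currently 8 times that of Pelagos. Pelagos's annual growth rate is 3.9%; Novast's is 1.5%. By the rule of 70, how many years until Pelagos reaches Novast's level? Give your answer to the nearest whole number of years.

Pelagos gains on Novast at 3.9% − 1.5% = 2.4 points a year.
At that relative rate the gap halves every 70/2.4 ≈ 29.17 years.
An 8 times gap closes after 3 halvings: 3 × 29.17 ≈ 88 years.

approximately 88 years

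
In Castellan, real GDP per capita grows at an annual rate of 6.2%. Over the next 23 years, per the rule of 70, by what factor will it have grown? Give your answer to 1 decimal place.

around 4.1 times

Doubling time ≈ 70/6.2 = 11.29 years.
23 years / 11.29 ≈ 2.04 doublings → factor 2^2.04 ≈ 4.1.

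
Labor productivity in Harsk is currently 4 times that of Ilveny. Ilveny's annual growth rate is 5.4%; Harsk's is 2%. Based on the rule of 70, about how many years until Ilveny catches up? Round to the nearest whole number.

about 41 years

What matters is the difference: 3.4 pp.
Rule of 70 on the gap: the ratio halves every 70/3.4 ≈ 20.59 years.
A 4 times gap closes after 2 halvings: 2 × 20.59 ≈ 41 years.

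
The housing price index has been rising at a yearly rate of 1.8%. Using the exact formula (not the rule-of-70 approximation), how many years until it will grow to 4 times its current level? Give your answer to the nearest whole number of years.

t = ln(4) / ln(1 + 0.018) = 1.3863 / 0.017840 ≈ 77.71.
≈ 78 years.

78 years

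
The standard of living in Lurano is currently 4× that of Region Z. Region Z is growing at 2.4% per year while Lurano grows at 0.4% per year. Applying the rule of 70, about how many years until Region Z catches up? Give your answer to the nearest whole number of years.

about 70 years

What matters is the difference: 2 pp.
Rule of 70 on the gap: the ratio halves every 70/2 ≈ 35.00 years.
A 4× gap closes after 2 halvings: 2 × 35.00 ≈ 70 years.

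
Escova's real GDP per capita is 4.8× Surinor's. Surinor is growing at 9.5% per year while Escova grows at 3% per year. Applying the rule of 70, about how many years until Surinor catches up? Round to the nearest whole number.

The growth-rate gap is 9.5% − 3% = 6.5 percentage points.
So the ratio between them halves every 70/6.5 ≈ 10.77 years.
A 4.8× gap takes log₂(4.8) ≈ 2.26 halvings to close: 2.26 × 10.77 ≈ 24 years.

around 24 years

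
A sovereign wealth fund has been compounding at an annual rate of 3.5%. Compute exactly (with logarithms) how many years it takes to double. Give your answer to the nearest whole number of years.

t = ln(2) / ln(1 + 0.035) = 0.6931 / 0.034401 ≈ 20.15.
≈ 20 years.

20 years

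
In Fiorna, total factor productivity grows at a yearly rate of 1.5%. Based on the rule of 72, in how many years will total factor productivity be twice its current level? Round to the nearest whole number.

48 years

At 1.5%, doubling takes about 72/1.5 = 48.00 years.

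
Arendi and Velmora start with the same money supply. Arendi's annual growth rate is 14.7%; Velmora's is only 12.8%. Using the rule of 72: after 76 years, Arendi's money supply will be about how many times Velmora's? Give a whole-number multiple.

Only the 1.9-point difference matters.
72/1.9 ≈ 37.89 years per doubling of the ratio; 76 years gives 2.01 doublings, so ≈ 4×.

roughly 4 times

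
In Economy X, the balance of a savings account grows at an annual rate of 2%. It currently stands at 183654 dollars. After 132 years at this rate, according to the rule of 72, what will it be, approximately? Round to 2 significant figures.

Doubling time ≈ 72/2 = 36.00 years.
132 years is 132/36.00 ≈ 3.67 doublings, a factor of 2^3.67 ≈ 12.73.
183654 × 12.73 ≈ 2300000 dollars.

roughly 2300000 dollars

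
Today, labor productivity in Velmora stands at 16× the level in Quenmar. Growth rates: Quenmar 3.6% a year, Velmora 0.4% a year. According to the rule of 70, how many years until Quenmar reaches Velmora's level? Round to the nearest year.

≈ 88 years

The growth-rate gap is 3.6% − 0.4% = 3.2 percentage points.
So the ratio between them halves every 70/3.2 ≈ 21.88 years.
A 16× gap closes after 4 halvings: 4 × 21.88 ≈ 88 years.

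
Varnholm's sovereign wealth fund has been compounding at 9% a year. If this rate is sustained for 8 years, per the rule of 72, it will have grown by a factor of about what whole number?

2 times

At 9% one doubling takes ≈ 8.00 years; 8 years is 1 of them, so ×2.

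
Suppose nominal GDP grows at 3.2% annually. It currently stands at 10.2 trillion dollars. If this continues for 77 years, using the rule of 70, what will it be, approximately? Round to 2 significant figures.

roughly 120 trillion dollars

Doubling time ≈ 70/3.2 = 21.88 years.
77 years is 77/21.88 ≈ 3.52 doublings, a factor of 2^3.52 ≈ 11.47.
10.2 × 11.47 ≈ 120 trillion dollars.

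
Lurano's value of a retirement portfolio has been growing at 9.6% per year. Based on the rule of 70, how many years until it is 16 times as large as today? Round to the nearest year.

At 9.6% it doubles every 70/9.6 ≈ 7.29 years.
16 = 2^4, so 4 doublings → 29 years.

approximately 29 years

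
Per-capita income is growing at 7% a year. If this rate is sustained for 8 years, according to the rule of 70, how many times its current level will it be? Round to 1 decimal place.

Doubling time ≈ 70/7 = 10.00 years.
8 years / 10.00 ≈ 0.80 doublings → factor 2^0.80 ≈ 1.7.

approximately 1.7 times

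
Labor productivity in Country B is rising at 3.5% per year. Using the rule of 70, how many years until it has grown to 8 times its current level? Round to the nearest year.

about 60 years

One doubling takes 70/3.5 = 20.00 years.
8× is 3 doublings, so 3 × 20.00 ≈ 60 years.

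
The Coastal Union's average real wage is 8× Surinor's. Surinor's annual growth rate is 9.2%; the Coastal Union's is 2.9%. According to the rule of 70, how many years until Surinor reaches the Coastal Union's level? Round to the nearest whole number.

approximately 33 years

The growth-rate gap is 9.2% − 2.9% = 6.3 percentage points.
So the ratio between them halves every 70/6.3 ≈ 11.11 years.
An 8× gap closes after 3 halvings: 3 × 11.11 ≈ 33 years.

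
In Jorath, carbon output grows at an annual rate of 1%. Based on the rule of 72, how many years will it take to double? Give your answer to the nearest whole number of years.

around 72 years

72/1 ≈ 72.00, so it doubles roughly every 72 years.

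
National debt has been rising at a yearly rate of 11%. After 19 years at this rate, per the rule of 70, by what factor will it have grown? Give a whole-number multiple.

roughly 8 times

70/11 ≈ 6.36 years per doubling.
19 years fits 3 doublings: 2^3 = 8.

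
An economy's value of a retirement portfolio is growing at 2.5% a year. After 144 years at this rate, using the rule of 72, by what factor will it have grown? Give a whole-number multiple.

32 times

Doubling time ≈ 72/2.5 = 28.80 years.
144/28.80 ≈ 5 doublings, so about 2^5 = 32×.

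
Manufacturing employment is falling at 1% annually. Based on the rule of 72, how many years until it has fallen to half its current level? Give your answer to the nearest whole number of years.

The rule works in reverse for decay: 72/1 ≈ 72.00 years to halve.

about 72 years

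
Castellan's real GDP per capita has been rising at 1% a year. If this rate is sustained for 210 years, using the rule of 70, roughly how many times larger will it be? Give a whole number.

Doubling time ≈ 70/1 = 70.00 years.
210/70.00 ≈ 3 doublings, so about 2^3 = 8×.

approximately 8 times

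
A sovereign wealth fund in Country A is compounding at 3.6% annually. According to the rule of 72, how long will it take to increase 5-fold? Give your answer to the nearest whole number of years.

around 46 years

At 3.6% it doubles every 72/3.6 ≈ 20.00 years.
5× is log₂ 5 ≈ 2.32 doublings, so ≈ 2.32 × 20.00 = 46 years.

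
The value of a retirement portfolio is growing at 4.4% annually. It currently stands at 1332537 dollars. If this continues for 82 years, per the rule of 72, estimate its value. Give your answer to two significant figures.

Doubling time ≈ 72/4.4 = 16.36 years.
82 years is 82/16.36 ≈ 5.01 doublings, a factor of 2^5.01 ≈ 32.22.
1332537 × 32.22 ≈ 43000000 dollars.

43000000 dollars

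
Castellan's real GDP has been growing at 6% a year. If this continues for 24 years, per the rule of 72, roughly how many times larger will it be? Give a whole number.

Doubling time ≈ 72/6 = 12.00 years.
24/12.00 ≈ 2 doublings, so about 2^2 = 4×.

about 4 times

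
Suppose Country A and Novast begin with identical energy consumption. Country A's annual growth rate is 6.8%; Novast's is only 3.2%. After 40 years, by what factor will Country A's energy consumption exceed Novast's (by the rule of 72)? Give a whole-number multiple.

roughly 4 times

Only the 3.6-point difference matters.
72/3.6 ≈ 20.00 years per doubling of the ratio; 40 years gives 2.00 doublings, so ≈ 4×.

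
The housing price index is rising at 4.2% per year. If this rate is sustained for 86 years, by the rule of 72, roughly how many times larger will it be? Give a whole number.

32 times

Doubling time ≈ 72/4.2 = 17.14 years.
86/17.14 ≈ 5 doublings, so about 2^5 = 32×.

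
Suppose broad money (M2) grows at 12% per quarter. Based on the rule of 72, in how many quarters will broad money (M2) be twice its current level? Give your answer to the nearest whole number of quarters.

roughly 6 quarters

72/12 ≈ 6.00, so it doubles roughly every 6 quarters.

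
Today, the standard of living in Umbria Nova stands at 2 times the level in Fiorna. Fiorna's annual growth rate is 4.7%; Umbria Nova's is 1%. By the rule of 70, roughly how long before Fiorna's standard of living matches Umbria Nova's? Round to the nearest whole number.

Fiorna gains on Umbria Nova at 4.7% − 1% = 3.7 points a year.
At that relative rate the gap halves every 70/3.7 ≈ 18.92 years.
A 2 times gap closes after 1 halving: 1 × 18.92 ≈ 19 years.

roughly 19 years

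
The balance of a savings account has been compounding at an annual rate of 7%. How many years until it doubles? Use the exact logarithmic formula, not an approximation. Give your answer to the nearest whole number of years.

t = ln(2) / ln(1 + 0.07) = 0.6931 / 0.067659 ≈ 10.24.
≈ 10 years.

10 years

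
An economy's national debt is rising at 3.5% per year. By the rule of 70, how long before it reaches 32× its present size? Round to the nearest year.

≈ 100 years

At 3.5% it doubles every 70/3.5 ≈ 20.00 years.
32 = 2^5, so 5 doublings → 100 years.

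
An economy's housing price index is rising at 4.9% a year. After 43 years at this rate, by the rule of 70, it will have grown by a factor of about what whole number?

8 times

Doubling time ≈ 70/4.9 = 14.29 years.
43/14.29 ≈ 3 doublings, so about 2^3 = 8×.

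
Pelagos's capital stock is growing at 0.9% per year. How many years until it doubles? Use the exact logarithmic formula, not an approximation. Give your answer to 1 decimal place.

t = ln(2) / ln(1 + 0.009) = 0.6931 / 0.008960 ≈ 77.35.

77.4 years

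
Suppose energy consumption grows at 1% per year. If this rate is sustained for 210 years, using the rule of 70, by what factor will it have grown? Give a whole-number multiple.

about 8 times

Doubling time ≈ 70/1 = 70.00 years.
210/70.00 ≈ 3 doublings, so about 2^3 = 8×.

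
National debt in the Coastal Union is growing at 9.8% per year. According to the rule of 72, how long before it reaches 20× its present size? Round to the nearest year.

32 years

At 9.8% it doubles every 72/9.8 ≈ 7.35 years.
20× is log₂ 20 ≈ 4.32 doublings, so ≈ 4.32 × 7.35 = 32 years.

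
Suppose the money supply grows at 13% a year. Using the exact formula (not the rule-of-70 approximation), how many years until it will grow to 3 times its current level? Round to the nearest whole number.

9 years

t = ln(3) / ln(1 + 0.13) = 1.0986 / 0.122218 ≈ 8.99.
≈ 9 years.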